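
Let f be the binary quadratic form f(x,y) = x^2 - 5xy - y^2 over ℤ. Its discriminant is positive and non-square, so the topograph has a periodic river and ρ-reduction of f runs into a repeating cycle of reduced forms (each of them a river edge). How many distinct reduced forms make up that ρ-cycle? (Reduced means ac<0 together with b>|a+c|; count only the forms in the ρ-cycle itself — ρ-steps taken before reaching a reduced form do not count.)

D = 29, ⌊√D⌋ = 5
descent: ρ → (-1,5,1)  [lands on river]
river: ρ → (1,5,-1)
ρ-cycle length = 2 (tail of 1 descent step not counted)

2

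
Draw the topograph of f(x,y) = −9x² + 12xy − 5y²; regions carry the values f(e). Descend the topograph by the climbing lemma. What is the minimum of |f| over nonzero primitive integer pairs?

translate: b→6 (≡-12 mod 18), so (9,-12,5)→(9,6,2)
flip: (9,6,2)→(2,-6,9)
translate: b→2 (≡-6 mod 4), so (2,-6,9)→(2,2,5)
reduced (well bottom): (2,2,5) with a≤c, −a<b≤a
well minimum |f| = |-2| = 2 (negative-definite)

2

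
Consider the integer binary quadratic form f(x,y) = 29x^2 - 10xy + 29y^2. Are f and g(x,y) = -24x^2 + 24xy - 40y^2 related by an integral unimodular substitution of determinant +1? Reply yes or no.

D₁ = -3264, D₂ = -3264
f: flip: (29,-10,29)→(29,10,29)
f: reduced (well bottom): (29,10,29) with a≤c, −a<b≤a
g is negative-definite; reduce −g:
−g: translate: b→24 (≡-24 mod 48), so (24,-24,40)→(24,24,40)
−g: reduced (well bottom): (24,24,40) with a≤c, −a<b≤a
flip sign back: reduced form of g is (-24,-24,-40)
reduced forms (29, 10, 29) vs (-24, -24, -40) ⇒ inequivalent

no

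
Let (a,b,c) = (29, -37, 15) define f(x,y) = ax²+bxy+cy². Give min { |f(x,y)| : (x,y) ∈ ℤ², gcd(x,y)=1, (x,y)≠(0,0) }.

translate: b→21 (≡-37 mod 58), so (29,-37,15)→(29,21,7)
flip: (29,21,7)→(7,-21,29)
translate: b→7 (≡-21 mod 14), so (7,-21,29)→(7,7,15)
reduced (well bottom): (7,7,15) with a≤c, −a<b≤a
well minimum = a = 7

7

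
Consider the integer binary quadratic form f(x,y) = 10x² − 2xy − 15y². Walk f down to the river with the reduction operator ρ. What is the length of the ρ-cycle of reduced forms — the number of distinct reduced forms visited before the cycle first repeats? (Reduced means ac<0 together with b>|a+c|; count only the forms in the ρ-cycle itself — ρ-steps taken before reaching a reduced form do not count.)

D = 604, ⌊√D⌋ = 24
descent: ρ → (-15,2,10)
descent: ρ → (10,18,-7)  [lands on river]
river: ρ → (-7,24,1)
river: ρ → (1,24,-7)
river: ρ → (-7,18,10)
river: ρ → (10,22,-3)
river: ρ → (-3,20,17)
river: ρ → (17,14,-6)
river: ρ → (-6,22,5)
river: ρ → (5,18,-14)
river: ρ → (-14,10,9)
river: ρ → (9,8,-15)
river: ρ → (-15,22,2)
river: ρ → (2,22,-15)
river: ρ → (-15,8,9)
river: ρ → (9,10,-14)
river: ρ → (-14,18,5)
river: ρ → (5,22,-6)
river: ρ → (-6,14,17)
river: ρ → (17,20,-3)
river: ρ → (-3,22,10)
ρ-cycle length = 20 (tail of 2 descent steps not counted)

20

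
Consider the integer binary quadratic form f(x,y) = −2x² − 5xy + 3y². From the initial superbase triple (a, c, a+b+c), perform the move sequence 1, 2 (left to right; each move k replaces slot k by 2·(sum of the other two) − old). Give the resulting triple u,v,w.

start (-2,3,-4) = (f(1,0),f(0,1),f(1,1))
replace slot 1: 2·(3+(-4)) − (-2) = 0 → (0,3,-4)
replace slot 2: 2·(0+(-4)) − 3 = -11 → (0,-11,-4)

0,-11,-4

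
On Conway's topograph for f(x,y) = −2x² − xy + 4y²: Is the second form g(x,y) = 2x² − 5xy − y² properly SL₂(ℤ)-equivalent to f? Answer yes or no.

D₁ = 33, D₂ = 33
river cycle of f (length 4): (-2, 3, 3), (3, 3, -2), (-2, 5, 1), (1, 5, -2)
river cycle of g (length 4): (-1, 5, 2), (2, 3, -3), (-3, 3, 2), (2, 5, -1)
cycles differ ⇒ inequivalent

no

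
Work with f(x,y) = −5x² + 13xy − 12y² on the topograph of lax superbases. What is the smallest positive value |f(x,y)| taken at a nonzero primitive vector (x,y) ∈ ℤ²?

translate: b→-3 (≡-13 mod 10), so (5,-13,12)→(5,-3,4)
flip: (5,-3,4)→(4,3,5)
reduced (well bottom): (4,3,5) with a≤c, −a<b≤a
well minimum |f| = |-4| = 4 (negative-definite)

4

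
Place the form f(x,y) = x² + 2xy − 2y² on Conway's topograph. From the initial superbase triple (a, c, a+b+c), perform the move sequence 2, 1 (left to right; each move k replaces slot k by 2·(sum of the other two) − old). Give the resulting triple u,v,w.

start (1,-2,1) = (f(1,0),f(0,1),f(1,1))
replace slot 2: 2·(1+1) − (-2) = 6 → (1,6,1)
replace slot 1: 2·(6+1) − 1 = 13 → (13,6,1)

13,6,1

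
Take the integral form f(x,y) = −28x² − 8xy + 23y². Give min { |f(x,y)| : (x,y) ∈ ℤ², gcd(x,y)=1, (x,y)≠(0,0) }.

descent: ρ → (23,8,-28)  [lands on river]
river: ρ → (-28,48,3)
river: ρ → (3,48,-28)
river: ρ → (-28,8,23)
river: ρ → (23,38,-13)
river: ρ → (-13,40,20)
river: ρ → (20,40,-13)
river: ρ → (-13,38,23)
closes: descent 1, river 8
min |a| on river = 3

3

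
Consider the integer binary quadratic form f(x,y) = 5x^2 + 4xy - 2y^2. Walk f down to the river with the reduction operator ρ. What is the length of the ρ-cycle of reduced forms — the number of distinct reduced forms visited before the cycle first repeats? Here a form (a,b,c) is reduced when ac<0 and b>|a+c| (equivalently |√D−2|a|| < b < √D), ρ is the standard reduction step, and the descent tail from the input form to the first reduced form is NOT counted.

D = 56, ⌊√D⌋ = 7
river: ρ → (-2,4,5)
river: ρ → (5,6,-1)
river: ρ → (-1,6,5)
river: ρ → (5,4,-2)
ρ-cycle length = 4 (tail of 0 descent steps not counted)

4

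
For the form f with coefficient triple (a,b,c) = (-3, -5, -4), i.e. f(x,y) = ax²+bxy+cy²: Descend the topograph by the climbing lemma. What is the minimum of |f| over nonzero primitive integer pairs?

translate: b→-1 (≡5 mod 6), so (3,5,4)→(3,-1,2)
flip: (3,-1,2)→(2,1,3)
reduced (well bottom): (2,1,3) with a≤c, −a<b≤a
well minimum |f| = |-2| = 2 (negative-definite)

2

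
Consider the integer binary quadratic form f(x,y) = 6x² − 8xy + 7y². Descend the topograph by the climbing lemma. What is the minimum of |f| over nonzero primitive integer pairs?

translate: b→4 (≡-8 mod 12), so (6,-8,7)→(6,4,5)
flip: (6,4,5)→(5,-4,6)
reduced (well bottom): (5,-4,6) with a≤c, −a<b≤a
well minimum = a = 5

5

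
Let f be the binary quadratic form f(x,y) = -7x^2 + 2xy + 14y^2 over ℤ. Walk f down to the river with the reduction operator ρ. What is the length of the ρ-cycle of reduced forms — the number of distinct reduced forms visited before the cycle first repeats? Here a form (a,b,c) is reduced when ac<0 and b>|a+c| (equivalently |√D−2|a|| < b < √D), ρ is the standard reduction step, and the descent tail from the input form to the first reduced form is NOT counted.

D = 396, ⌊√D⌋ = 19
descent: ρ → (14,-2,-7)
descent: ρ → (-7,16,5)  [lands on river]
river: ρ → (5,14,-10)
river: ρ → (-10,6,9)
river: ρ → (9,12,-7)
ρ-cycle length = 4 (tail of 2 descent steps not counted)

4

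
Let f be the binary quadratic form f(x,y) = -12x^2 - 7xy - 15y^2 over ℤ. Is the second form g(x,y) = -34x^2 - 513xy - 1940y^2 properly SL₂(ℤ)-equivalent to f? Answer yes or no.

D₁ = -671, D₂ = -671
f is negative-definite; reduce −f:
−f: reduced (well bottom): (12,7,15) with a≤c, −a<b≤a
flip sign back: reduced form of f is (-12,-7,-15)
g is negative-definite; reduce −g:
−g: translate: b→-31 (≡513 mod 68), so (34,513,1940)→(34,-31,12)
−g: flip: (34,-31,12)→(12,31,34)
−g: translate: b→7 (≡31 mod 24), so (12,31,34)→(12,7,15)
−g: reduced (well bottom): (12,7,15) with a≤c, −a<b≤a
flip sign back: reduced form of g is (-12,-7,-15)
reduced forms (-12, -7, -15) vs (-12, -7, -15) ⇒ equivalent

yes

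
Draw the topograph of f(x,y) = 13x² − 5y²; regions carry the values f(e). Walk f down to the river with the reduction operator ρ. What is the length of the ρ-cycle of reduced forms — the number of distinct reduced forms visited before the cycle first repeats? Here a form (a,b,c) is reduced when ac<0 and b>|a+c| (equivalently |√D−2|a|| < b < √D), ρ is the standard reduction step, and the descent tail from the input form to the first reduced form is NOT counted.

D = 260, ⌊√D⌋ = 16
descent: ρ → (-5,10,8)  [lands on river]
river: ρ → (8,6,-7)
river: ρ → (-7,8,7)
river: ρ → (7,6,-8)
river: ρ → (-8,10,5)
river: ρ → (5,10,-8)
river: ρ → (-8,6,7)
river: ρ → (7,8,-7)
river: ρ → (-7,6,8)
river: ρ → (8,10,-5)
ρ-cycle length = 10 (tail of 1 descent step not counted)

10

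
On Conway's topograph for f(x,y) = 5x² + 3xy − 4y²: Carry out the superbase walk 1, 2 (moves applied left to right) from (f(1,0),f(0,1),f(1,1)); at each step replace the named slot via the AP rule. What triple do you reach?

start (5,-4,4) = (f(1,0),f(0,1),f(1,1))
replace slot 1: 2·((-4)+4) − 5 = -5 → (-5,-4,4)
replace slot 2: 2·((-5)+4) − (-4) = 2 → (-5,2,4)

-5,2,4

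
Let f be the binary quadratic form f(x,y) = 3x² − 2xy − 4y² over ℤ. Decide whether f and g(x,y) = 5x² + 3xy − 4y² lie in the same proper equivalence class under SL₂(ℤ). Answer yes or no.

D₁ = 52, D₂ = 89
discriminants differ ⇒ not SL₂(ℤ)-equivalent

no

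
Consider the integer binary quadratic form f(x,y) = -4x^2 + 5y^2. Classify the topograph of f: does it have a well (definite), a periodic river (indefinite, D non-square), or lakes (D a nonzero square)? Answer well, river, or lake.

D = b²−4ac = 0² − 4·(-4)·5 = 80
D > 0 non-square ⇒ indefinite ⇒ periodic river

river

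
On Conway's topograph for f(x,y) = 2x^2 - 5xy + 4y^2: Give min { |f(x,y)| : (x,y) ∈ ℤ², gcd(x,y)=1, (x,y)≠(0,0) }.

translate: b→-1 (≡-5 mod 4), so (2,-5,4)→(2,-1,1)
flip: (2,-1,1)→(1,1,2)
reduced (well bottom): (1,1,2) with a≤c, −a<b≤a
well minimum = a = 1

1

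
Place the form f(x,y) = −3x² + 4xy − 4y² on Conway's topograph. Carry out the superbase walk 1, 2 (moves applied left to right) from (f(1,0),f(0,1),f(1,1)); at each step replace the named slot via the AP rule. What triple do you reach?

start (-3,-4,-3) = (f(1,0),f(0,1),f(1,1))
replace slot 1: 2·((-4)+(-3)) − (-3) = -11 → (-11,-4,-3)
replace slot 2: 2·((-11)+(-3)) − (-4) = -24 → (-11,-24,-3)

-11,-24,-3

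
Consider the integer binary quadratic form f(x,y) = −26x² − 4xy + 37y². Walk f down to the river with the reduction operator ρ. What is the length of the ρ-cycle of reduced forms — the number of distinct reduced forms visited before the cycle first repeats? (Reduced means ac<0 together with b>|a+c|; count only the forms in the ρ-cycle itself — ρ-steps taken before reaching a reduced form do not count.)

D = 3864, ⌊√D⌋ = 62
descent: ρ → (37,4,-26)
descent: ρ → (-26,48,15)  [lands on river]
river: ρ → (15,42,-35)
river: ρ → (-35,28,22)
river: ρ → (22,60,-3)
river: ρ → (-3,60,22)
river: ρ → (22,28,-35)
river: ρ → (-35,42,15)
river: ρ → (15,48,-26)
river: ρ → (-26,56,7)
river: ρ → (7,56,-26)
ρ-cycle length = 10 (tail of 2 descent steps not counted)

10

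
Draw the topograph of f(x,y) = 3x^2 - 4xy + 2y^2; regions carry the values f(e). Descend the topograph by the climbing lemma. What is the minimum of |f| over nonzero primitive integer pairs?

translate: b→2 (≡-4 mod 6), so (3,-4,2)→(3,2,1)
flip: (3,2,1)→(1,-2,3)
translate: b→0 (≡-2 mod 2), so (1,-2,3)→(1,0,2)
reduced (well bottom): (1,0,2) with a≤c, −a<b≤a
well minimum = a = 1

1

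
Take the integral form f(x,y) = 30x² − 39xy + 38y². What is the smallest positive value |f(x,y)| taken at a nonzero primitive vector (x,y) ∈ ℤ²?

translate: b→21 (≡-39 mod 60), so (30,-39,38)→(30,21,29)
flip: (30,21,29)→(29,-21,30)
reduced (well bottom): (29,-21,30) with a≤c, −a<b≤a
well minimum = a = 29

29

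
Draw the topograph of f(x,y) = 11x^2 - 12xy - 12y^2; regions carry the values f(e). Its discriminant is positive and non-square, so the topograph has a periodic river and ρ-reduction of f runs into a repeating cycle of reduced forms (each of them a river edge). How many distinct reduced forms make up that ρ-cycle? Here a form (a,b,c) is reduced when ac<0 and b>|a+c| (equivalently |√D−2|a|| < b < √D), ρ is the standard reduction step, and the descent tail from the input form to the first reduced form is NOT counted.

D = 672, ⌊√D⌋ = 25
descent: ρ → (-12,12,11)  [lands on river]
river: ρ → (11,10,-13)
river: ρ → (-13,16,8)
river: ρ → (8,16,-13)
river: ρ → (-13,10,11)
river: ρ → (11,12,-12)
ρ-cycle length = 6 (tail of 1 descent step not counted)

6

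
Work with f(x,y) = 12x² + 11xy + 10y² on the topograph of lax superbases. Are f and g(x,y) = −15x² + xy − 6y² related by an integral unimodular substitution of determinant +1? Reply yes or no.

D₁ = -359, D₂ = -359
f: flip: (12,11,10)→(10,-11,12)
f: translate: b→9 (≡-11 mod 20), so (10,-11,12)→(10,9,11)
f: reduced (well bottom): (10,9,11) with a≤c, −a<b≤a
g is negative-definite; reduce −g:
−g: flip: (15,-1,6)→(6,1,15)
−g: reduced (well bottom): (6,1,15) with a≤c, −a<b≤a
flip sign back: reduced form of g is (-6,-1,-15)
reduced forms (10, 9, 11) vs (-6, -1, -15) ⇒ inequivalent

no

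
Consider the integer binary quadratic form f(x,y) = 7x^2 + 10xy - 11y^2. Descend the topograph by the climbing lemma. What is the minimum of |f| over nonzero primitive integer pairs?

river: ρ → (-11,12,6)
river: ρ → (6,12,-11)
river: ρ → (-11,10,7)
river: ρ → (7,18,-3)
river: ρ → (-3,18,7)
river: ρ → (7,10,-11)
closes: descent 0, river 6
min |a| on river = 3

3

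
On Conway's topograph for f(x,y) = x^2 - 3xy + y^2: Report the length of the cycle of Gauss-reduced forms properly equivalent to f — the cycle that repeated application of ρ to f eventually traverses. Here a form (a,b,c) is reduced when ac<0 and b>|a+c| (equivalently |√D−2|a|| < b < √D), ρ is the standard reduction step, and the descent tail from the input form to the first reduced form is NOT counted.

D = 5, ⌊√D⌋ = 2
descent: ρ → (1,1,-1)  [lands on river]
river: ρ → (-1,1,1)
ρ-cycle length = 2 (tail of 1 descent step not counted)

2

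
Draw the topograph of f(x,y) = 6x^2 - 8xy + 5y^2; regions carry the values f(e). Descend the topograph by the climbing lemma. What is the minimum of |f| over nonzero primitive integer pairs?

translate: b→4 (≡-8 mod 12), so (6,-8,5)→(6,4,3)
flip: (6,4,3)→(3,-4,6)
translate: b→2 (≡-4 mod 6), so (3,-4,6)→(3,2,5)
reduced (well bottom): (3,2,5) with a≤c, −a<b≤a
well minimum = a = 3

3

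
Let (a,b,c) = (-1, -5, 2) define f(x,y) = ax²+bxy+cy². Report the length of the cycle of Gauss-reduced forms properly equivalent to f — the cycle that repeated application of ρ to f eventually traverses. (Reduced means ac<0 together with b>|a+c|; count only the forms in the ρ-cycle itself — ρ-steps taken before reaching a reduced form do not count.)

D = 33, ⌊√D⌋ = 5
descent: ρ → (2,5,-1)  [lands on river]
river: ρ → (-1,5,2)
river: ρ → (2,3,-3)
river: ρ → (-3,3,2)
ρ-cycle length = 4 (tail of 1 descent step not counted)

4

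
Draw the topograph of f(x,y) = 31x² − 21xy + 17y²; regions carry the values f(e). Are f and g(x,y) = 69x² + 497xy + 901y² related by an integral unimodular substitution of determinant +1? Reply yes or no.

D₁ = -1667, D₂ = -1667
f: flip: (31,-21,17)→(17,21,31)
f: translate: b→-13 (≡21 mod 34), so (17,21,31)→(17,-13,27)
f: reduced (well bottom): (17,-13,27) with a≤c, −a<b≤a
g: translate: b→-55 (≡497 mod 138), so (69,497,901)→(69,-55,17)
g: flip: (69,-55,17)→(17,55,69)
g: translate: b→-13 (≡55 mod 34), so (17,55,69)→(17,-13,27)
g: reduced (well bottom): (17,-13,27) with a≤c, −a<b≤a
reduced forms (17, -13, 27) vs (17, -13, 27) ⇒ equivalent

yes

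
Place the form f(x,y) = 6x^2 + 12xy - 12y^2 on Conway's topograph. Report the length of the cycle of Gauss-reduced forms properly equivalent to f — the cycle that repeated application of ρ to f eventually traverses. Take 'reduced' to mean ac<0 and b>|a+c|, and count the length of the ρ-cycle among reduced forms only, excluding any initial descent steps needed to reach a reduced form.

D = 432, ⌊√D⌋ = 20
river: ρ → (-12,12,6)
river: ρ → (6,12,-12)
ρ-cycle length = 2 (tail of 0 descent steps not counted)

2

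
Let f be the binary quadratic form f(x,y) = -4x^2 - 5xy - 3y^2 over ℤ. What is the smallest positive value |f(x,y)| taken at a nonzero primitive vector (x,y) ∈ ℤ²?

translate: b→-3 (≡5 mod 8), so (4,5,3)→(4,-3,2)
flip: (4,-3,2)→(2,3,4)
translate: b→-1 (≡3 mod 4), so (2,3,4)→(2,-1,3)
reduced (well bottom): (2,-1,3) with a≤c, −a<b≤a
well minimum |f| = |-2| = 2 (negative-definite)

2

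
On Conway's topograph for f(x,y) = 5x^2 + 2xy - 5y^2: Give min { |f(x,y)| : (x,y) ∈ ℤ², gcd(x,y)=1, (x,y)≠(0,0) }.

river: ρ → (-5,8,2)
river: ρ → (2,8,-5)
river: ρ → (-5,2,5)
river: ρ → (5,8,-2)
river: ρ → (-2,8,5)
river: ρ → (5,2,-5)
closes: descent 0, river 6
min |a| on river = 2

2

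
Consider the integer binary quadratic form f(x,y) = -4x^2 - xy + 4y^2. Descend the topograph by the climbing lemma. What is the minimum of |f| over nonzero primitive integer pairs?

descent: ρ → (4,1,-4)  [lands on river]
river: ρ → (-4,7,1)
river: ρ → (1,7,-4)
river: ρ → (-4,1,4)
river: ρ → (4,7,-1)
river: ρ → (-1,7,4)
closes: descent 1, river 6
min |a| on river = 1

1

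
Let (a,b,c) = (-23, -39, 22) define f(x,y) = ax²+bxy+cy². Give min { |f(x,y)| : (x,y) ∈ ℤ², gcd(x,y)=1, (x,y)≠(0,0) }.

descent: ρ → (22,39,-23)  [lands on river]
river: ρ → (-23,53,8)
river: ρ → (8,59,-2)
river: ρ → (-2,57,37)
river: ρ → (37,17,-22)
river: ρ → (-22,27,32)
river: ρ → (32,37,-17)
river: ρ → (-17,31,38)
river: ρ → (38,45,-10)
river: ρ → (-10,55,13)
river: ρ → (13,49,-22)
river: ρ → (-22,39,23)
river: ρ → (23,53,-8)
river: ρ → (-8,59,2)
river: ρ → (2,57,-37)
river: ρ → (-37,17,22)
river: ρ → (22,27,-32)
river: ρ → (-32,37,17)
river: ρ → (17,31,-38)
river: ρ → (-38,45,10)
river: ρ → (10,55,-13)
river: ρ → (-13,49,22)
closes: descent 1, river 22
min |a| on river = 2

2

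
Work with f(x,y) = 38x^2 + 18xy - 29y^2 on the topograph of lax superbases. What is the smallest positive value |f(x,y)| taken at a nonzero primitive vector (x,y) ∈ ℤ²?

river: ρ → (-29,40,27)
river: ρ → (27,68,-1)
river: ρ → (-1,68,27)
river: ρ → (27,40,-29)
river: ρ → (-29,18,38)
river: ρ → (38,58,-9)
river: ρ → (-9,68,3)
river: ρ → (3,64,-53)
river: ρ → (-53,42,14)
river: ρ → (14,42,-53)
river: ρ → (-53,64,3)
river: ρ → (3,68,-9)
river: ρ → (-9,58,38)
river: ρ → (38,18,-29)
closes: descent 0, river 14
min |a| on river = 1

1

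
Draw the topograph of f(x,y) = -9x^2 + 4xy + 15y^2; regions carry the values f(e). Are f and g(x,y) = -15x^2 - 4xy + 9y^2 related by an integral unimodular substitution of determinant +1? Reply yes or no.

D₁ = 556, D₂ = 556
river cycle of f (length 18): (-9, 22, 2), (2, 22, -9), (-9, 14, 10), (10, 6, -13), (-13, 20, 3), (3, 22, -6), (-6, 14, 15), (15, 16, -5), (-5, 14, 18), (18, 22, -1), … (8 more)
river cycle of g (length 18): (9, 22, -2), (-2, 22, 9), (9, 14, -10), (-10, 6, 13), (13, 20, -3), (-3, 22, 6), (6, 14, -15), (-15, 16, 5), (5, 14, -18), (-18, 22, 1), … (8 more)
cycles differ ⇒ inequivalent

no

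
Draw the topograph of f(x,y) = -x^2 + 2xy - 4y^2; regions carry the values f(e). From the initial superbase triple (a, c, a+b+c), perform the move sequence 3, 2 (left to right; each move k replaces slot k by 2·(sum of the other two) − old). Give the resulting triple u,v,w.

start (-1,-4,-3) = (f(1,0),f(0,1),f(1,1))
replace slot 3: 2·((-1)+(-4)) − (-3) = -7 → (-1,-4,-7)
replace slot 2: 2·((-1)+(-7)) − (-4) = -12 → (-1,-12,-7)

-1,-12,-7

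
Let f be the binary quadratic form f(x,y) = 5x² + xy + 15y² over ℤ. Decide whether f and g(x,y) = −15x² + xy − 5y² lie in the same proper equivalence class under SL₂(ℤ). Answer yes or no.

D₁ = -299, D₂ = -299
f: reduced (well bottom): (5,1,15) with a≤c, −a<b≤a
g is negative-definite; reduce −g:
−g: flip: (15,-1,5)→(5,1,15)
−g: reduced (well bottom): (5,1,15) with a≤c, −a<b≤a
flip sign back: reduced form of g is (-5,-1,-15)
reduced forms (5, 1, 15) vs (-5, -1, -15) ⇒ inequivalent

no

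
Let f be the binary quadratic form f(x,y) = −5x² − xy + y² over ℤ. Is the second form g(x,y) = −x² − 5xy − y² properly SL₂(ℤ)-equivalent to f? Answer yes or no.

D₁ = 21, D₂ = 21
river cycle of f (length 2): (1, 3, -3), (-3, 3, 1)
river cycle of g (length 2): (-1, 3, 3), (3, 3, -1)
cycles differ ⇒ inequivalent

no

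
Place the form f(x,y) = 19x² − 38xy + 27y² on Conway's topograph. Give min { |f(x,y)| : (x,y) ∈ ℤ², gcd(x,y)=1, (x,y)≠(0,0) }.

translate: b→0 (≡-38 mod 38), so (19,-38,27)→(19,0,8)
flip: (19,0,8)→(8,0,19)
reduced (well bottom): (8,0,19) with a≤c, −a<b≤a
well minimum = a = 8

8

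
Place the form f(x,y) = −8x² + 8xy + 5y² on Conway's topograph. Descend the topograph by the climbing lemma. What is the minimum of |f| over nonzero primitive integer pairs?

river: ρ → (5,12,-4)
river: ρ → (-4,12,5)
river: ρ → (5,8,-8)
river: ρ → (-8,8,5)
closes: descent 0, river 4
min |a| on river = 4

4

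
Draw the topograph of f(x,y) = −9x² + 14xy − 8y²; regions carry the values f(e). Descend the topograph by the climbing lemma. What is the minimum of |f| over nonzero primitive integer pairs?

translate: b→4 (≡-14 mod 18), so (9,-14,8)→(9,4,3)
flip: (9,4,3)→(3,-4,9)
translate: b→2 (≡-4 mod 6), so (3,-4,9)→(3,2,8)
reduced (well bottom): (3,2,8) with a≤c, −a<b≤a
well minimum |f| = |-3| = 3 (negative-definite)

3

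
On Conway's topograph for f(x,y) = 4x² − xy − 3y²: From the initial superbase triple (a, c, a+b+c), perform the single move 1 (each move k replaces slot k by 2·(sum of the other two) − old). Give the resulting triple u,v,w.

start (4,-3,0) = (f(1,0),f(0,1),f(1,1))
replace slot 1: 2·((-3)+0) − 4 = -10 → (-10,-3,0)

-10,-3,0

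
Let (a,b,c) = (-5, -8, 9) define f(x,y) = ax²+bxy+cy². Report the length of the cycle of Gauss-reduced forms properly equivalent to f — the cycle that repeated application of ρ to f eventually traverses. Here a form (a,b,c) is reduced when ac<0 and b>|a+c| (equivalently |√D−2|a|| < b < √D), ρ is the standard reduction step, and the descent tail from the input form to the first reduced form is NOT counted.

D = 244, ⌊√D⌋ = 15
descent: ρ → (9,8,-5)  [lands on river]
river: ρ → (-5,12,5)
river: ρ → (5,8,-9)
river: ρ → (-9,10,4)
river: ρ → (4,14,-3)
river: ρ → (-3,10,12)
river: ρ → (12,14,-1)
river: ρ → (-1,14,12)
river: ρ → (12,10,-3)
river: ρ → (-3,14,4)
river: ρ → (4,10,-9)
river: ρ → (-9,8,5)
river: ρ → (5,12,-5)
river: ρ → (-5,8,9)
river: ρ → (9,10,-4)
river: ρ → (-4,14,3)
river: ρ → (3,10,-12)
river: ρ → (-12,14,1)
river: ρ → (1,14,-12)
river: ρ → (-12,10,3)
river: ρ → (3,14,-4)
river: ρ → (-4,10,9)
ρ-cycle length = 22 (tail of 1 descent step not counted)

22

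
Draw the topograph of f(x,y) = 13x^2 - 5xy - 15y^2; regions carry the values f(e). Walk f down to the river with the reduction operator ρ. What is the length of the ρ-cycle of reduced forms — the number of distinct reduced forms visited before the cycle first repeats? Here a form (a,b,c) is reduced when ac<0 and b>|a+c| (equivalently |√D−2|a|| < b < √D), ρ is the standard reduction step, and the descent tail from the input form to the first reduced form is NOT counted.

D = 805, ⌊√D⌋ = 28
descent: ρ → (-15,5,13)  [lands on river]
river: ρ → (13,21,-7)
river: ρ → (-7,21,13)
river: ρ → (13,5,-15)
river: ρ → (-15,25,3)
river: ρ → (3,23,-23)
river: ρ → (-23,23,3)
river: ρ → (3,25,-15)
ρ-cycle length = 8 (tail of 1 descent step not counted)

8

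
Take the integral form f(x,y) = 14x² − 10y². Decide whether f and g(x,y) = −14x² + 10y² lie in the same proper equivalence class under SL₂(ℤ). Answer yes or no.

D₁ = 560, D₂ = 560
river cycle of f (length 2): (-10, 20, 4), (4, 20, -10)
river cycle of g (length 2): (10, 20, -4), (-4, 20, 10)
cycles differ ⇒ inequivalent

no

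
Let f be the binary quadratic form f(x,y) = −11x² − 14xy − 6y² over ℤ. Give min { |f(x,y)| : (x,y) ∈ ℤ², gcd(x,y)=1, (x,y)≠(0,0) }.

translate: b→-8 (≡14 mod 22), so (11,14,6)→(11,-8,3)
flip: (11,-8,3)→(3,8,11)
translate: b→2 (≡8 mod 6), so (3,8,11)→(3,2,6)
reduced (well bottom): (3,2,6) with a≤c, −a<b≤a
well minimum |f| = |-3| = 3 (negative-definite)

3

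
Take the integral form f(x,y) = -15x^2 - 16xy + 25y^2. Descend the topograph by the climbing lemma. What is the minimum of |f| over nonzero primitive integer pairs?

descent: ρ → (25,16,-15)  [lands on river]
river: ρ → (-15,14,26)
river: ρ → (26,38,-3)
river: ρ → (-3,40,13)
river: ρ → (13,38,-6)
river: ρ → (-6,34,25)
closes: descent 1, river 6
min |a| on river = 3

3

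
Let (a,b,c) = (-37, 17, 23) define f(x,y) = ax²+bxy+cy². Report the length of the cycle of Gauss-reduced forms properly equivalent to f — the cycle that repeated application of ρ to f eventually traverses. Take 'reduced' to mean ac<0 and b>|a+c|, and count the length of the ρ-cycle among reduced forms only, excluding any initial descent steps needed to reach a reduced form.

D = 3693, ⌊√D⌋ = 60
river: ρ → (23,29,-31)
river: ρ → (-31,33,21)
river: ρ → (21,51,-13)
river: ρ → (-13,53,17)
river: ρ → (17,49,-19)
river: ρ → (-19,27,39)
river: ρ → (39,51,-7)
river: ρ → (-7,47,53)
river: ρ → (53,59,-1)
river: ρ → (-1,59,53)
river: ρ → (53,47,-7)
river: ρ → (-7,51,39)
river: ρ → (39,27,-19)
river: ρ → (-19,49,17)
river: ρ → (17,53,-13)
river: ρ → (-13,51,21)
river: ρ → (21,33,-31)
river: ρ → (-31,29,23)
river: ρ → (23,17,-37)
river: ρ → (-37,57,3)
river: ρ → (3,57,-37)
river: ρ → (-37,17,23)
ρ-cycle length = 22 (tail of 0 descent steps not counted)

22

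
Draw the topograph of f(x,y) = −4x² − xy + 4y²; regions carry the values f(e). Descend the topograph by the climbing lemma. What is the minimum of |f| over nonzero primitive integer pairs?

descent: ρ → (4,1,-4)  [lands on river]
river: ρ → (-4,7,1)
river: ρ → (1,7,-4)
river: ρ → (-4,1,4)
river: ρ → (4,7,-1)
river: ρ → (-1,7,4)
closes: descent 1, river 6
min |a| on river = 1

1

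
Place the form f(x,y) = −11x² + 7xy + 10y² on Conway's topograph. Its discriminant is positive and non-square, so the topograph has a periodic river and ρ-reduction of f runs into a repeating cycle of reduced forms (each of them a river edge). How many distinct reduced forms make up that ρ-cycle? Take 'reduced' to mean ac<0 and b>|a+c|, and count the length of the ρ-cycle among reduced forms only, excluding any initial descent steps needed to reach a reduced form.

D = 489, ⌊√D⌋ = 22
river: ρ → (10,13,-8)
river: ρ → (-8,19,4)
river: ρ → (4,21,-3)
river: ρ → (-3,21,4)
river: ρ → (4,19,-8)
river: ρ → (-8,13,10)
river: ρ → (10,7,-11)
river: ρ → (-11,15,6)
river: ρ → (6,21,-2)
river: ρ → (-2,19,16)
river: ρ → (16,13,-5)
river: ρ → (-5,17,10)
river: ρ → (10,3,-12)
river: ρ → (-12,21,1)
river: ρ → (1,21,-12)
river: ρ → (-12,3,10)
river: ρ → (10,17,-5)
river: ρ → (-5,13,16)
river: ρ → (16,19,-2)
river: ρ → (-2,21,6)
river: ρ → (6,15,-11)
river: ρ → (-11,7,10)
ρ-cycle length = 22 (tail of 0 descent steps not counted)

22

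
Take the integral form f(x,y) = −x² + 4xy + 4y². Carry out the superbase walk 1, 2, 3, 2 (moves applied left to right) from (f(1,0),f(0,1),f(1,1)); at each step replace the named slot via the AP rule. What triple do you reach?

start (-1,4,7) = (f(1,0),f(0,1),f(1,1))
replace slot 1: 2·(4+7) − (-1) = 23 → (23,4,7)
replace slot 2: 2·(23+7) − 4 = 56 → (23,56,7)
replace slot 3: 2·(23+56) − 7 = 151 → (23,56,151)
replace slot 2: 2·(23+151) − 56 = 292 → (23,292,151)

23,292,151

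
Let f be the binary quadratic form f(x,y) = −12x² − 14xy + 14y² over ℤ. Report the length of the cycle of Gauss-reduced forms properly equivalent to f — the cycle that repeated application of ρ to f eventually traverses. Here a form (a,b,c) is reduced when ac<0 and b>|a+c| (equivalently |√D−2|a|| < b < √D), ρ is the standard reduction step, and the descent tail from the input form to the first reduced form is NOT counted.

D = 868, ⌊√D⌋ = 29
descent: ρ → (14,14,-12)  [lands on river]
river: ρ → (-12,10,16)
river: ρ → (16,22,-6)
river: ρ → (-6,26,8)
river: ρ → (8,22,-12)
river: ρ → (-12,26,4)
river: ρ → (4,22,-24)
river: ρ → (-24,26,2)
river: ρ → (2,26,-24)
river: ρ → (-24,22,4)
river: ρ → (4,26,-12)
river: ρ → (-12,22,8)
river: ρ → (8,26,-6)
river: ρ → (-6,22,16)
river: ρ → (16,10,-12)
river: ρ → (-12,14,14)
ρ-cycle length = 16 (tail of 1 descent step not counted)

16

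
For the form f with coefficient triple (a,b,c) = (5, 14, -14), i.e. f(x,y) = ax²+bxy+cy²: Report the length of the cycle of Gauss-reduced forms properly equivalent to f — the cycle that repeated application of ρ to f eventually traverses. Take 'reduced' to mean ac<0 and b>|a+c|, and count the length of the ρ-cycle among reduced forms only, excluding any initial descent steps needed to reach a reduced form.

D = 476, ⌊√D⌋ = 21
river: ρ → (-14,14,5)
river: ρ → (5,16,-11)
river: ρ → (-11,6,10)
river: ρ → (10,14,-7)
river: ρ → (-7,14,10)
river: ρ → (10,6,-11)
river: ρ → (-11,16,5)
river: ρ → (5,14,-14)
ρ-cycle length = 8 (tail of 0 descent steps not counted)

8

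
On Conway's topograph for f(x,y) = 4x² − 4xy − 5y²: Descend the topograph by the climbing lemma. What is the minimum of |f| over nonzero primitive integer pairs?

descent: ρ → (-5,4,4)  [lands on river]
river: ρ → (4,4,-5)
river: ρ → (-5,6,3)
river: ρ → (3,6,-5)
closes: descent 1, river 4
min |a| on river = 3

3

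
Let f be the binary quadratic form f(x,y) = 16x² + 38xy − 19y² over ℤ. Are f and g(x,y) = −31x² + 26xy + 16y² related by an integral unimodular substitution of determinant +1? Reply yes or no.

D₁ = 2660, D₂ = 2660
river cycle of f (length 10): (-19, 38, 16), (16, 26, -31), (-31, 36, 11), (11, 30, -40), (-40, 50, 1), (1, 50, -40), (-40, 30, 11), (11, 36, -31), (-31, 26, 16), (16, 38, -19)
river cycle of g (length 10): (16, 38, -19), (-19, 38, 16), (16, 26, -31), (-31, 36, 11), (11, 30, -40), (-40, 50, 1), (1, 50, -40), (-40, 30, 11), (11, 36, -31), (-31, 26, 16)
cycles coincide ⇒ equivalent

yes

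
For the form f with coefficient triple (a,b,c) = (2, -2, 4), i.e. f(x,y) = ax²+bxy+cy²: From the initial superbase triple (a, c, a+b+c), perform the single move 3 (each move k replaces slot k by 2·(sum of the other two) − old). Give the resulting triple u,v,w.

start (2,4,4) = (f(1,0),f(0,1),f(1,1))
replace slot 3: 2·(2+4) − 4 = 8 → (2,4,8)

2,4,8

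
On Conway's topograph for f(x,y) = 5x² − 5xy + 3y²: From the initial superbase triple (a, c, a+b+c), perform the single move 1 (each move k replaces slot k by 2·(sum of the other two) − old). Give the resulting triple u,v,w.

start (5,3,3) = (f(1,0),f(0,1),f(1,1))
replace slot 1: 2·(3+3) − 5 = 7 → (7,3,3)

7,3,3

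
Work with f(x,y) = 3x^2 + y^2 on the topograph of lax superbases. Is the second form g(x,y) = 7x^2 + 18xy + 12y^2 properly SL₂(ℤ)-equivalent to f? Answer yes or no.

D₁ = -12, D₂ = -12
f: flip: (3,0,1)→(1,0,3)
f: reduced (well bottom): (1,0,3) with a≤c, −a<b≤a
g: translate: b→4 (≡18 mod 14), so (7,18,12)→(7,4,1)
g: flip: (7,4,1)→(1,-4,7)
g: translate: b→0 (≡-4 mod 2), so (1,-4,7)→(1,0,3)
g: reduced (well bottom): (1,0,3) with a≤c, −a<b≤a
reduced forms (1, 0, 3) vs (1, 0, 3) ⇒ equivalent

yes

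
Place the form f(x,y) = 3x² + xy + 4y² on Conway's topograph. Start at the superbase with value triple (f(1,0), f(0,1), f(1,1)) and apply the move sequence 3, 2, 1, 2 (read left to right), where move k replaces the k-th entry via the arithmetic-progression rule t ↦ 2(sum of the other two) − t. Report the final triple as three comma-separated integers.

start (3,4,8) = (f(1,0),f(0,1),f(1,1))
replace slot 3: 2·(3+4) − 8 = 6 → (3,4,6)
replace slot 2: 2·(3+6) − 4 = 14 → (3,14,6)
replace slot 1: 2·(14+6) − 3 = 37 → (37,14,6)
replace slot 2: 2·(37+6) − 14 = 72 → (37,72,6)

37,72,6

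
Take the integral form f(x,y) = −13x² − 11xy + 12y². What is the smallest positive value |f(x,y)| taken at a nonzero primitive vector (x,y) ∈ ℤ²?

descent: ρ → (12,11,-13)  [lands on river]
river: ρ → (-13,15,10)
river: ρ → (10,25,-3)
river: ρ → (-3,23,18)
river: ρ → (18,13,-8)
river: ρ → (-8,19,12)
river: ρ → (12,5,-15)
river: ρ → (-15,25,2)
river: ρ → (2,27,-2)
river: ρ → (-2,25,15)
river: ρ → (15,5,-12)
river: ρ → (-12,19,8)
river: ρ → (8,13,-18)
river: ρ → (-18,23,3)
river: ρ → (3,25,-10)
river: ρ → (-10,15,13)
river: ρ → (13,11,-12)
river: ρ → (-12,13,12)
closes: descent 1, river 18
min |a| on river = 2

2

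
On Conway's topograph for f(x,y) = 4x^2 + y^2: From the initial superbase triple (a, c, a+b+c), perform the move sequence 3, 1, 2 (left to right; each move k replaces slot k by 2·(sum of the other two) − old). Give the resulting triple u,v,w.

start (4,1,5) = (f(1,0),f(0,1),f(1,1))
replace slot 3: 2·(4+1) − 5 = 5 → (4,1,5)
replace slot 1: 2·(1+5) − 4 = 8 → (8,1,5)
replace slot 2: 2·(8+5) − 1 = 25 → (8,25,5)

8,25,5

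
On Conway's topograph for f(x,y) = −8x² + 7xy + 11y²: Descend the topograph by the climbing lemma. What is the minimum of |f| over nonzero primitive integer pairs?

river: ρ → (11,15,-4)
river: ρ → (-4,17,7)
river: ρ → (7,11,-10)
river: ρ → (-10,9,8)
river: ρ → (8,7,-11)
river: ρ → (-11,15,4)
river: ρ → (4,17,-7)
river: ρ → (-7,11,10)
river: ρ → (10,9,-8)
river: ρ → (-8,7,11)
closes: descent 0, river 10
min |a| on river = 4

4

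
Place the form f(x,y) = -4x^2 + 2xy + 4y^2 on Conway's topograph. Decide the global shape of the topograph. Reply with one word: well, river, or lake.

D = b²−4ac = 2² − 4·(-4)·4 = 68
D > 0 non-square ⇒ indefinite ⇒ periodic river

river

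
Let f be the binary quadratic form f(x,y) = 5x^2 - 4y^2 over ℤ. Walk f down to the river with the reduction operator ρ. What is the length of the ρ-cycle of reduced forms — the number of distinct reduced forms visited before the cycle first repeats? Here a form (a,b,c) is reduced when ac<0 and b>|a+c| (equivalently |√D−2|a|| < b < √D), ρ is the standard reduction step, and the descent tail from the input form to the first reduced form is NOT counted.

D = 80, ⌊√D⌋ = 8
descent: ρ → (-4,8,1)  [lands on river]
river: ρ → (1,8,-4)
ρ-cycle length = 2 (tail of 1 descent step not counted)

2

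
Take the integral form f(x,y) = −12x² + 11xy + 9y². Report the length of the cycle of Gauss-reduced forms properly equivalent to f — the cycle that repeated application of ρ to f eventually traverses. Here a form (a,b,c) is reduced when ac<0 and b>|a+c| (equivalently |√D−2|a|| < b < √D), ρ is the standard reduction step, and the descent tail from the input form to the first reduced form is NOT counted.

D = 553, ⌊√D⌋ = 23
river: ρ → (9,7,-14)
river: ρ → (-14,21,2)
river: ρ → (2,23,-3)
river: ρ → (-3,19,16)
river: ρ → (16,13,-6)
river: ρ → (-6,23,1)
river: ρ → (1,23,-6)
river: ρ → (-6,13,16)
river: ρ → (16,19,-3)
river: ρ → (-3,23,2)
river: ρ → (2,21,-14)
river: ρ → (-14,7,9)
river: ρ → (9,11,-12)
river: ρ → (-12,13,8)
river: ρ → (8,19,-6)
river: ρ → (-6,17,11)
river: ρ → (11,5,-12)
river: ρ → (-12,19,4)
river: ρ → (4,21,-7)
river: ρ → (-7,21,4)
river: ρ → (4,19,-12)
river: ρ → (-12,5,11)
river: ρ → (11,17,-6)
river: ρ → (-6,19,8)
river: ρ → (8,13,-12)
river: ρ → (-12,11,9)
ρ-cycle length = 26 (tail of 0 descent steps not counted)

26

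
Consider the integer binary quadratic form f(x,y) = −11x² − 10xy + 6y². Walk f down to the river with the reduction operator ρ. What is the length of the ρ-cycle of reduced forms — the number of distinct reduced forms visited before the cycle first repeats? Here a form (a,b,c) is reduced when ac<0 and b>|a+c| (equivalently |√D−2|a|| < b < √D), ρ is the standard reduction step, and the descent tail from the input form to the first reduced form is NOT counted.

D = 364, ⌊√D⌋ = 19
descent: ρ → (6,10,-11)  [lands on river]
river: ρ → (-11,12,5)
river: ρ → (5,18,-2)
river: ρ → (-2,18,5)
river: ρ → (5,12,-11)
river: ρ → (-11,10,6)
river: ρ → (6,14,-7)
river: ρ → (-7,14,6)
ρ-cycle length = 8 (tail of 1 descent step not counted)

8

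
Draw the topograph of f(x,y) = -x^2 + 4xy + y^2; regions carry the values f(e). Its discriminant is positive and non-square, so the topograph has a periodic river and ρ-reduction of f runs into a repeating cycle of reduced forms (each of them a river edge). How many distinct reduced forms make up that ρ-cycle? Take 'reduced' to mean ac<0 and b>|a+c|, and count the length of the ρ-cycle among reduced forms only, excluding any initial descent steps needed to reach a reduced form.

D = 20, ⌊√D⌋ = 4
river: ρ → (1,4,-1)
river: ρ → (-1,4,1)
ρ-cycle length = 2 (tail of 0 descent steps not counted)

2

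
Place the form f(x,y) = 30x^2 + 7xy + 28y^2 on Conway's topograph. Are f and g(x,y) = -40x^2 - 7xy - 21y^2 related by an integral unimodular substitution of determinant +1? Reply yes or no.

D₁ = -3311, D₂ = -3311
f: flip: (30,7,28)→(28,-7,30)
f: reduced (well bottom): (28,-7,30) with a≤c, −a<b≤a
g is negative-definite; reduce −g:
−g: flip: (40,7,21)→(21,-7,40)
−g: reduced (well bottom): (21,-7,40) with a≤c, −a<b≤a
flip sign back: reduced form of g is (-21,7,-40)
reduced forms (28, -7, 30) vs (-21, 7, -40) ⇒ inequivalent

no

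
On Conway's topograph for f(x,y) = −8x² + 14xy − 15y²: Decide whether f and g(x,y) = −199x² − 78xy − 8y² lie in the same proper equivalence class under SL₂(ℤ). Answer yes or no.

D₁ = -284, D₂ = -284
f is negative-definite; reduce −f:
−f: translate: b→2 (≡-14 mod 16), so (8,-14,15)→(8,2,9)
−f: reduced (well bottom): (8,2,9) with a≤c, −a<b≤a
flip sign back: reduced form of f is (-8,-2,-9)
g is negative-definite; reduce −g:
−g: flip: (199,78,8)→(8,-78,199)
−g: translate: b→2 (≡-78 mod 16), so (8,-78,199)→(8,2,9)
−g: reduced (well bottom): (8,2,9) with a≤c, −a<b≤a
flip sign back: reduced form of g is (-8,-2,-9)
reduced forms (-8, -2, -9) vs (-8, -2, -9) ⇒ equivalent

yes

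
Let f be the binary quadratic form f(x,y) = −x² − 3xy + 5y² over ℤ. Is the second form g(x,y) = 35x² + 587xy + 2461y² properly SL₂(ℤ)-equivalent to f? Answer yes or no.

D₁ = 29, D₂ = 29
river cycle of f (length 2): (-1, 5, 1), (1, 5, -1)
river cycle of g (length 2): (-1, 5, 1), (1, 5, -1)
cycles coincide ⇒ equivalent

yes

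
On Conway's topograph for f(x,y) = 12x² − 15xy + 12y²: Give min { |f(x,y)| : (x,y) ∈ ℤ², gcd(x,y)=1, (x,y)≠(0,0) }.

translate: b→9 (≡-15 mod 24), so (12,-15,12)→(12,9,9)
flip: (12,9,9)→(9,-9,12)
translate: b→9 (≡-9 mod 18), so (9,-9,12)→(9,9,12)
reduced (well bottom): (9,9,12) with a≤c, −a<b≤a
well minimum = a = 9

9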